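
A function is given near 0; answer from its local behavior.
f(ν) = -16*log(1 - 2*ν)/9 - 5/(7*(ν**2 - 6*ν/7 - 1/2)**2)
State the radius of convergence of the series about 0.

The radius of convergence is -3/7 + (1/14)*sqrt(134).

Denominator factor (ν**2 - 6*ν/7 - 1/2)^2: discriminant 134/49, real irrational roots 3/7 + (1/14)*sqrt(134) and 3/7 - (1/14)*sqrt(134); poles of order 2, moduli 3/7 + (1/14)*sqrt(134) and -3/7 + (1/14)*sqrt(134).
Branch term (-16/9)*log(1 - ν/(1/2)): its argument vanishes at ν = 1/2, a logarithmic branch point, modulus 1/2.
The radius of convergence is the smallest modulus among the singular points: -3/7 + (1/14)*sqrt(134).


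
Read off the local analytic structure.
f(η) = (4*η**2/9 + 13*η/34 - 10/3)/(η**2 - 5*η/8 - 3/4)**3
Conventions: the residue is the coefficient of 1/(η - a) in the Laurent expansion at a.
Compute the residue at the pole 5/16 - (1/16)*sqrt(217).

The factor η**2 - 5*η/8 - 3/4 splits as (η - a)(η - a') with a = 5/16 - (1/16)*sqrt(217), a' = 5/16 + (1/16)*sqrt(217). At the order-3 pole a set g(η) = (η - a)^3*f(η) = [4*η**2/9 + 13*η/34 - 10/3] / (η - a')^3.
Order-3 pole: residue = g''(a)/2; g''(5/16 - (1/16)*sqrt(217)) = (4046848/31906161)*sqrt(217), so the residue is (2023424/31906161)*sqrt(217).

The residue is (2023424/31906161)*sqrt(217).


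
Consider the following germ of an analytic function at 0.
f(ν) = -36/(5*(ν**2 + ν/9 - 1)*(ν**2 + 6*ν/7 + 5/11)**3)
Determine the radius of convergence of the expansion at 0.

The radius of convergence is (1/11)*sqrt(55).

Denominator factor (ν**2 + 6*ν/7 + 5/11)^3: discriminant -584/539, complex-conjugate roots (-3/7) + ((1/77)*sqrt(1606))*i and (-3/7) - ((1/77)*sqrt(1606))*i; poles of order 3, moduli (1/11)*sqrt(55) and (1/11)*sqrt(55).
Denominator factor (ν**2 + ν/9 - 1): discriminant 325/81, real irrational roots -1/18 + (5/18)*sqrt(13) and -1/18 - (5/18)*sqrt(13); poles of order 1, moduli -1/18 + (5/18)*sqrt(13) and 1/18 + (5/18)*sqrt(13).
The radius of convergence is the smallest modulus among the singular points: (1/11)*sqrt(55).


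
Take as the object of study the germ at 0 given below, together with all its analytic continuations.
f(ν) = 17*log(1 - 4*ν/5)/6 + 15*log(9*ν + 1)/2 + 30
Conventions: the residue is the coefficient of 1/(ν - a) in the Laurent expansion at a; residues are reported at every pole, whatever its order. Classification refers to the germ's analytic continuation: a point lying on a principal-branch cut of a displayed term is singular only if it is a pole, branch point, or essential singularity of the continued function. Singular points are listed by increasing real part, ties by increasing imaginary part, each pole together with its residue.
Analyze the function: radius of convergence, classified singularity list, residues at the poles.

Branch term (17/6)*log(1 - ν/(5/4)): its argument vanishes at ν = 5/4, a logarithmic branch point, modulus 5/4.
Branch term (15/2)*log(1 - ν/(-1/9)): its argument vanishes at ν = -1/9, a logarithmic branch point, modulus 1/9.
The radius of convergence is the smallest modulus among the singular points: 1/9.
List the singular points by increasing real part (a conjugate pair: the negative imaginary part first).

Radius of convergence at 0: 1/9.
At -1/9: a logarithmic branch point.
At 5/4: a logarithmic branch point.


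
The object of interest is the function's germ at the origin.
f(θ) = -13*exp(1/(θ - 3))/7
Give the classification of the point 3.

The point is an essential singularity.

The exponent 1/(θ - (3)) has a pole at 3, so exp(1/(θ - (3))) takes every nonzero value near it: an essential singularity (not a pole of any order).


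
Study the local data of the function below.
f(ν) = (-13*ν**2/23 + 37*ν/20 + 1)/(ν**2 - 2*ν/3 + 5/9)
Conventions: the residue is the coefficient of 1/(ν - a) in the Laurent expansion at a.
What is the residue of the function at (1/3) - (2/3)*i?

The factor ν**2 - 2*ν/3 + 5/9 splits as (ν - a)(ν - a') with a = (1/3) - (2/3)*i, a' = (1/3) + (2/3)*i. At the order-1 pole a set g(ν) = (ν - a)*f(ν) = [-13*ν**2/23 + 37*ν/20 + 1] / (ν - a').
Simple pole: residue = g(a) at a = (1/3) - (2/3)*i, which is (2033/2760) + (2491/1840)*i.

The residue is (2033/2760) + (2491/1840)*i.


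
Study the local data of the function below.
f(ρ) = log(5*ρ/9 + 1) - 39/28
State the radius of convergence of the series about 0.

Branch term (1)*log(1 - ρ/(-9/5)): its argument vanishes at ρ = -9/5, a logarithmic branch point, modulus 9/5.
The radius of convergence is the smallest modulus among the singular points: 9/5.

The radius of convergence is 9/5.


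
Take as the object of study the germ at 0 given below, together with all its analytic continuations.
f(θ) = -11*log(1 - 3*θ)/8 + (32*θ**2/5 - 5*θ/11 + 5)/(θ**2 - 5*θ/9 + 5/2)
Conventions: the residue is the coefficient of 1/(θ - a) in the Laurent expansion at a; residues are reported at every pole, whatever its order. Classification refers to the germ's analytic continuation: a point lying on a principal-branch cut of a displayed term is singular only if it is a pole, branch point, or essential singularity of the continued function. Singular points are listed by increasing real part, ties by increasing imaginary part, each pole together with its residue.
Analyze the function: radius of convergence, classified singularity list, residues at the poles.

Denominator factor (θ**2 - 5*θ/9 + 5/2): discriminant -785/81, complex-conjugate roots (5/18) + ((1/18)*sqrt(785))*i and (5/18) - ((1/18)*sqrt(785))*i; poles of order 1, moduli (1/2)*sqrt(10) and (1/2)*sqrt(10).
Branch term (-11/8)*log(1 - θ/(1/3)): its argument vanishes at θ = 1/3, a logarithmic branch point, modulus 1/3.
The radius of convergence is the smallest modulus among the singular points: 1/3.
The branch term is analytic at (5/18) - ((1/18)*sqrt(785))*i and contributes nothing to the residue; only the rational part matters.
The factor θ**2 - 5*θ/9 + 5/2 splits as (θ - a)(θ - a') with a = (5/18) - ((1/18)*sqrt(785))*i, a' = (5/18) + ((1/18)*sqrt(785))*i. At the order-1 pole a set g(θ) = (θ - a)*(rational part) = [32*θ**2/5 - 5*θ/11 + 5] / (θ - a').
Simple pole: residue = g(a) at a = (5/18) - ((1/18)*sqrt(785))*i, which is (307/198) - ((18067/155430)*sqrt(785))*i.
The branch term is analytic at (5/18) + ((1/18)*sqrt(785))*i and contributes nothing to the residue; only the rational part matters.
The factor θ**2 - 5*θ/9 + 5/2 splits as (θ - a)(θ - a') with a = (5/18) + ((1/18)*sqrt(785))*i, a' = (5/18) - ((1/18)*sqrt(785))*i. At the order-1 pole a set g(θ) = (θ - a)*(rational part) = [32*θ**2/5 - 5*θ/11 + 5] / (θ - a').
Simple pole: residue = g(a) at a = (5/18) + ((1/18)*sqrt(785))*i, which is (307/198) + ((18067/155430)*sqrt(785))*i.
List the singular points by increasing real part (a conjugate pair: the negative imaginary part first).

Radius of convergence at 0: 1/3.
At (5/18) - ((1/18)*sqrt(785))*i: a pole of order 1; residue (307/198) - ((18067/155430)*sqrt(785))*i.
At (5/18) + ((1/18)*sqrt(785))*i: a pole of order 1; residue (307/198) + ((18067/155430)*sqrt(785))*i.
At 1/3: a logarithmic branch point.


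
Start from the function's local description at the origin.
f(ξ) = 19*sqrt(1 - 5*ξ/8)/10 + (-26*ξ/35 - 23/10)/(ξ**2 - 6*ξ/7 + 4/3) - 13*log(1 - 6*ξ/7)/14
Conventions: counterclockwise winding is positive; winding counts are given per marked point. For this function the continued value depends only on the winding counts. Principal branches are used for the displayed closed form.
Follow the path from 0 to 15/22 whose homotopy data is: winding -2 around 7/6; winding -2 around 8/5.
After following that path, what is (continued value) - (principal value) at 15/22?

The rational part is single-valued and drops out of the difference; each branch term changes only by its own monodromy.
(-13/14)*log(1 - ξ/(7/6)): each positive loop around 7/6 adds 2*pi*i to the log, so winding -2 contributes (-13/14)*(-2)*2*pi*i = (26/7)*pi*i.
(19/10)*sqrt(1 - ξ/(8/5)): winding -2 is even, the square root returns to the same sheet, contribution 0.
Summing the contributions at ξ = 15/22 gives (26/7)*pi*i.

Continued minus principal equals (26/7)*pi*i.


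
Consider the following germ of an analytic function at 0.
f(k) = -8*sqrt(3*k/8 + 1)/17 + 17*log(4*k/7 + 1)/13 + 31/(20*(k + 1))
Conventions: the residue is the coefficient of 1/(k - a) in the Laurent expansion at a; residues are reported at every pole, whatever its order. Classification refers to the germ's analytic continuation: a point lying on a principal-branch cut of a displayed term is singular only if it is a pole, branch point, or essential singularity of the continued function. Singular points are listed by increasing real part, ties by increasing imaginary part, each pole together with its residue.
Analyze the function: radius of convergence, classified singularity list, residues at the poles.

Denominator factor (k + 1): pole of order 1 at -1, modulus 1.
Branch term (-8/17)*sqrt(1 - k/(-8/3)): its argument vanishes at k = -8/3, a square-root branch point, modulus 8/3.
Branch term (17/13)*log(1 - k/(-7/4)): its argument vanishes at k = -7/4, a logarithmic branch point, modulus 7/4.
The radius of convergence is the smallest modulus among the singular points: 1.
The branch terms are analytic at -1 and contribute nothing to the residue; only the rational part matters.
At the order-1 pole -1 set g(k) = (k - (-1))*(rational part) = 31/20.
Simple pole: residue = g(a) at a = -1, which is 31/20.
List the singular points by increasing real part (a conjugate pair: the negative imaginary part first).

Radius of convergence at 0: 1.
At -8/3: an algebraic (square-root) branch point.
At -7/4: a logarithmic branch point.
At -1: a pole of order 1; residue 31/20.


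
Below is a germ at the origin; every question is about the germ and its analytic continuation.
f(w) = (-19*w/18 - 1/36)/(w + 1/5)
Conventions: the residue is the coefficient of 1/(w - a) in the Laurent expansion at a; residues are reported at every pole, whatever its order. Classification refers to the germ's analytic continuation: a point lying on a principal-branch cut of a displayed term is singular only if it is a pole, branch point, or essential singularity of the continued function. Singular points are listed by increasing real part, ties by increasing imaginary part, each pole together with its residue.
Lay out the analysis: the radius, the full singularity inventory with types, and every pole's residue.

Radius of convergence at 0: 1/5.
At -1/5: a pole of order 1; residue 11/60.

Denominator factor (w + 1/5): pole of order 1 at -1/5, modulus 1/5.
The radius of convergence is the smallest modulus among the singular points: 1/5.
At the order-1 pole -1/5 set g(w) = (w - (-1/5))*f(w) = -19*w/18 - 1/36.
Simple pole: residue = g(a) at a = -1/5, which is 11/60.


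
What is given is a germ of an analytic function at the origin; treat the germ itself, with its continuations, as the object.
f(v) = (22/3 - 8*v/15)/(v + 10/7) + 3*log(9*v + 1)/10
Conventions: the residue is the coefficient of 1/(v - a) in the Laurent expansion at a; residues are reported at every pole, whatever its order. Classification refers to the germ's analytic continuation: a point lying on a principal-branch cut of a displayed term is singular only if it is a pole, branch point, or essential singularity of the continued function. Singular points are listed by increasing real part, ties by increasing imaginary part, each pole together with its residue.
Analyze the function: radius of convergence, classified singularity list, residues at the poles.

Radius of convergence at 0: 1/9.
At -10/7: a pole of order 1; residue 170/21.
At -1/9: a logarithmic branch point.

Denominator factor (v + 10/7): pole of order 1 at -10/7, modulus 10/7.
Branch term (3/10)*log(1 - v/(-1/9)): its argument vanishes at v = -1/9, a logarithmic branch point, modulus 1/9.
The radius of convergence is the smallest modulus among the singular points: 1/9.
The branch term is analytic at -10/7 and contributes nothing to the residue; only the rational part matters.
At the order-1 pole -10/7 set g(v) = (v - (-10/7))*(rational part) = 22/3 - 8*v/15.
Simple pole: residue = g(a) at a = -10/7, which is 170/21.
List the singular points by increasing real part (a conjugate pair: the negative imaginary part first).


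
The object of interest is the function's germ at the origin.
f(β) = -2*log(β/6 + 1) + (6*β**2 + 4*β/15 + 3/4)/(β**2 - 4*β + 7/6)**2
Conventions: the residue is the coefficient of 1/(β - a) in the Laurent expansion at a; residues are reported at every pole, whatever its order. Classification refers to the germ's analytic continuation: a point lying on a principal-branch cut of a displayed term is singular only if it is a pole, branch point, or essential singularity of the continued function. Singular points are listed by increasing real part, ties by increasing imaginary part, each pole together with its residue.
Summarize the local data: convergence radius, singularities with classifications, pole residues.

Radius of convergence at 0: 2 - (1/6)*sqrt(102).
At -6: a logarithmic branch point.
At 2 - (1/6)*sqrt(102): a pole of order 2; residue (497/11560)*sqrt(102).
At 2 + (1/6)*sqrt(102): a pole of order 2; residue -(497/11560)*sqrt(102).

Denominator factor (β**2 - 4*β + 7/6)^2: discriminant 34/3, real irrational roots 2 + (1/6)*sqrt(102) and 2 - (1/6)*sqrt(102); poles of order 2, moduli 2 + (1/6)*sqrt(102) and 2 - (1/6)*sqrt(102).
Branch term (-2)*log(1 - β/(-6)): its argument vanishes at β = -6, a logarithmic branch point, modulus 6.
The radius of convergence is the smallest modulus among the singular points: 2 - (1/6)*sqrt(102).
The branch term is analytic at 2 - (1/6)*sqrt(102) and contributes nothing to the residue; only the rational part matters.
The factor β**2 - 4*β + 7/6 splits as (β - a)(β - a') with a = 2 - (1/6)*sqrt(102), a' = 2 + (1/6)*sqrt(102). At the order-2 pole a set g(β) = (β - a)^2*(rational part) = [6*β**2 + 4*β/15 + 3/4] / (β - a')^2.
Order-2 pole: residue = g'(a); g'(2 - (1/6)*sqrt(102)) = (497/11560)*sqrt(102), so the residue is (497/11560)*sqrt(102).
The branch term is analytic at 2 + (1/6)*sqrt(102) and contributes nothing to the residue; only the rational part matters.
The factor β**2 - 4*β + 7/6 splits as (β - a)(β - a') with a = 2 + (1/6)*sqrt(102), a' = 2 - (1/6)*sqrt(102). At the order-2 pole a set g(β) = (β - a)^2*(rational part) = [6*β**2 + 4*β/15 + 3/4] / (β - a')^2.
Order-2 pole: residue = g'(a); g'(2 + (1/6)*sqrt(102)) = -(497/11560)*sqrt(102), so the residue is -(497/11560)*sqrt(102).
List the singular points by increasing real part (a conjugate pair: the negative imaginary part first).


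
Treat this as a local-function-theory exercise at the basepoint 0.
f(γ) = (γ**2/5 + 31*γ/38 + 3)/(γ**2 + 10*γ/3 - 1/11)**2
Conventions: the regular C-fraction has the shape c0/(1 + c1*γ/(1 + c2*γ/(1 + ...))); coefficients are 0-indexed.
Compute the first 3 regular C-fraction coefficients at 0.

The regular C-fraction coefficients are [363, -2797/38, 87228713/4782870].

Taylor coefficients (expand at 0): a_0 = 363, a_1 = 1015311/38, a_2 = 421614457/285.
c0 = a_0 = 363. Peel one level at a time: if S = 1 + c*γ/S' with S'(0) = 1, then c is the γ-coefficient of S and S' = c*γ/(S - 1).
S_1 = c0/f = 1 + (-2797/38)*γ + (87228713/64980)*γ^2 + ...; c1 = -2797/38.
S_2 = c1*γ/(S_1 - 1) = 1 + (87228713/4782870)*γ + ...; c2 = 87228713/4782870.


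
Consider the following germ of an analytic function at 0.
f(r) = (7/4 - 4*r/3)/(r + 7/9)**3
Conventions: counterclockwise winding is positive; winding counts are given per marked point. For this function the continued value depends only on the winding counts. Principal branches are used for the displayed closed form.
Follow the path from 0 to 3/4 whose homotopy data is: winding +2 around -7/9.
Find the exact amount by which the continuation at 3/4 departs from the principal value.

The function is rational, hence single-valued: continuing it around any pole returns the same value, so the difference is 0.

Continued minus principal equals 0.


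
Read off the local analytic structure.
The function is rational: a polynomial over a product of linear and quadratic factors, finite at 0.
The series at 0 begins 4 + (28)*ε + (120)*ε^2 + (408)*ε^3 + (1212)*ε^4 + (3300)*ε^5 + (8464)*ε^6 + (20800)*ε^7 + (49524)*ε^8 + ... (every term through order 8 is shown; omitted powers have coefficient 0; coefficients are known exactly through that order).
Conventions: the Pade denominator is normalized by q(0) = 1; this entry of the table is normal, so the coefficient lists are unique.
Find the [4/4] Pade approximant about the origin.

The Pade approximant has numerator coefficients [4, 400/167, 208/167, 256/501, 64/501]; denominator coefficients [1, -1069/167, 2525/167, -7853/501, 1016/167].

Taylor coefficients needed (read off): a_0 = 4, a_1 = 28, a_2 = 120, a_3 = 408, a_4 = 1212, a_5 = 3300, a_6 = 8464, a_7 = 20800, a_8 = 49524.
Write the denominator as Q(ε) = 1 + q1*ε + q2*ε^2 + q3*ε^3 + q4*ε^4. Requiring Q*f - P = O(ε^9) with deg P <= 4 kills the coefficients of ε^5..ε^8 in Q*f:
  ε^5: a_5 + q1*a_4 + q2*a_3 + q3*a_2 + q4*a_1 = 0, i.e. 3300 + (1212)*q1 + (408)*q2 + (120)*q3 + (28)*q4 = 0.
  ε^6: a_6 + q1*a_5 + q2*a_4 + q3*a_3 + q4*a_2 = 0, i.e. 8464 + (3300)*q1 + (1212)*q2 + (408)*q3 + (120)*q4 = 0.
  ε^7: a_7 + q1*a_6 + q2*a_5 + q3*a_4 + q4*a_3 = 0, i.e. 20800 + (8464)*q1 + (3300)*q2 + (1212)*q3 + (408)*q4 = 0.
  ε^8: a_8 + q1*a_7 + q2*a_6 + q3*a_5 + q4*a_4 = 0, i.e. 49524 + (20800)*q1 + (8464)*q2 + (3300)*q3 + (1212)*q4 = 0.
Solving this linear system: q1 = -1069/167, q2 = 2525/167, q3 = -7853/501, q4 = 1016/167.
The numerator is Q*f truncated at degree 4: P0 = a_0 = 4; P1 = a_1 + q1*a_0 = 400/167; P2 = a_2 + q1*a_1 + q2*a_0 = 208/167; P3 = a_3 + q1*a_2 + q2*a_1 + q3*a_0 = 256/501; P4 = a_4 + q1*a_3 + q2*a_2 + q3*a_1 + q4*a_0 = 64/501.


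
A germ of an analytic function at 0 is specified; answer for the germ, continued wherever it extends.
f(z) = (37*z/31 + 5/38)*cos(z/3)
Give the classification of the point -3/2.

The point is a regular point.

There is no denominator, hence no pole anywhere.
The factor cos(z/3) is entire.
So the germ continues analytically to -3/2.


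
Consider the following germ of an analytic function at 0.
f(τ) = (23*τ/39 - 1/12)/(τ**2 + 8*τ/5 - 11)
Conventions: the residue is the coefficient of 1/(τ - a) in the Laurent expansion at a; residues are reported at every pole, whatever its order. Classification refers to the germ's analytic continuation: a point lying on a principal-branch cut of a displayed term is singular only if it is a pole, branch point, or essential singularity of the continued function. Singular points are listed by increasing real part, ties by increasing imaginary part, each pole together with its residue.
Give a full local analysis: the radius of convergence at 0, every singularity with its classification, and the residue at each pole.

Denominator factor (τ**2 + 8*τ/5 - 11): discriminant 1164/25, real irrational roots -4/5 + (1/5)*sqrt(291) and -4/5 - (1/5)*sqrt(291); poles of order 1, moduli -4/5 + (1/5)*sqrt(291) and 4/5 + (1/5)*sqrt(291).
The radius of convergence is the smallest modulus among the singular points: -4/5 + (1/5)*sqrt(291).
The factor τ**2 + 8*τ/5 - 11 splits as (τ - a)(τ - a') with a = -4/5 - (1/5)*sqrt(291), a' = -4/5 + (1/5)*sqrt(291). At the order-1 pole a set g(τ) = (τ - a)*f(τ) = [23*τ/39 - 1/12] / (τ - a').
Simple pole: residue = g(a) at a = -4/5 - (1/5)*sqrt(291), which is 23/78 + (433/90792)*sqrt(291).
The factor τ**2 + 8*τ/5 - 11 splits as (τ - a)(τ - a') with a = -4/5 + (1/5)*sqrt(291), a' = -4/5 - (1/5)*sqrt(291). At the order-1 pole a set g(τ) = (τ - a)*f(τ) = [23*τ/39 - 1/12] / (τ - a').
Simple pole: residue = g(a) at a = -4/5 + (1/5)*sqrt(291), which is 23/78 - (433/90792)*sqrt(291).
List the singular points by increasing real part (a conjugate pair: the negative imaginary part first).

Radius of convergence at 0: -4/5 + (1/5)*sqrt(291).
At -4/5 - (1/5)*sqrt(291): a pole of order 1; residue 23/78 + (433/90792)*sqrt(291).
At -4/5 + (1/5)*sqrt(291): a pole of order 1; residue 23/78 - (433/90792)*sqrt(291).


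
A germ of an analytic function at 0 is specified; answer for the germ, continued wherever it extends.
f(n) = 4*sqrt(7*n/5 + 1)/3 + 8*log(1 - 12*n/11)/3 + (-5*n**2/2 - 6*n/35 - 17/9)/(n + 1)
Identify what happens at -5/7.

The point is an algebraic (square-root) branch point.

The term (4/3)*sqrt(1 - n/(-5/7)) has argument 1 - -5/7/(-5/7) = 0 at -5/7: a square-root (algebraic, two-sheeted) branch point; the remaining terms are analytic or single-valued there.


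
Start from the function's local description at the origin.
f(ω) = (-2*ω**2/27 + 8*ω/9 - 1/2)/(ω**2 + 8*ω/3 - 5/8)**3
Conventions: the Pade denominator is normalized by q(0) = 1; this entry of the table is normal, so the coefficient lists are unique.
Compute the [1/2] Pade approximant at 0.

Taylor coefficients needed (expand at 0): a_0 = 256/125, a_1 = 126976/5625, a_2 = 15797248/84375, a_3 = 113672192/84375.
Write the denominator as Q(ω) = 1 + q1*ω + q2*ω^2. Requiring Q*f - P = O(ω^4) with deg P <= 1 kills the coefficients of ω^2..ω^3 in Q*f:
  ω^2: a_2 + q1*a_1 + q2*a_0 = 0, i.e. 15797248/84375 + (126976/5625)*q1 + (256/125)*q2 = 0.
  ω^3: a_3 + q1*a_2 + q2*a_1 = 0, i.e. 113672192/84375 + (15797248/84375)*q1 + (126976/5625)*q2 = 0.
Solving this linear system: q1 = -2656432/228345, q2 = 126069796/3425175.
The numerator is Q*f truncated at degree 1: P0 = a_0 = 256/125; P1 = a_1 + q1*a_0 = -107184128/85629375.

The Pade approximant has numerator coefficients [256/125, -107184128/85629375]; denominator coefficients [1, -2656432/228345, 126069796/3425175].


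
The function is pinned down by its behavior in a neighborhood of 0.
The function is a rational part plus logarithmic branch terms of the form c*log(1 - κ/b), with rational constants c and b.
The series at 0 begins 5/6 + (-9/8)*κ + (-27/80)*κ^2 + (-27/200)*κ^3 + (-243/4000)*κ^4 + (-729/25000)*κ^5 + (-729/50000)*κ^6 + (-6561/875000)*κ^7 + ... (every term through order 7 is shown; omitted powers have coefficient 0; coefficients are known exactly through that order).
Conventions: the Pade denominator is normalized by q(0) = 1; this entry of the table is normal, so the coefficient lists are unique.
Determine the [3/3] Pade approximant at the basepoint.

The Pade approximant has numerator coefficients [5/6, -15/8, 171/200, -333/4000]; denominator coefficients [1, -9/10, 27/125, -27/2500].

Taylor coefficients needed (read off): a_0 = 5/6, a_1 = -9/8, a_2 = -27/80, a_3 = -27/200, a_4 = -243/4000, a_5 = -729/25000, a_6 = -729/50000.
Write the denominator as Q(κ) = 1 + q1*κ + q2*κ^2 + q3*κ^3. Requiring Q*f - P = O(κ^7) with deg P <= 3 kills the coefficients of κ^4..κ^6 in Q*f:
  κ^4: a_4 + q1*a_3 + q2*a_2 + q3*a_1 = 0, i.e. -243/4000 + (-27/200)*q1 + (-27/80)*q2 + (-9/8)*q3 = 0.
  κ^5: a_5 + q1*a_4 + q2*a_3 + q3*a_2 = 0, i.e. -729/25000 + (-243/4000)*q1 + (-27/200)*q2 + (-27/80)*q3 = 0.
  κ^6: a_6 + q1*a_5 + q2*a_4 + q3*a_3 = 0, i.e. -729/50000 + (-729/25000)*q1 + (-243/4000)*q2 + (-27/200)*q3 = 0.
Solving this linear system: q1 = -9/10, q2 = 27/125, q3 = -27/2500.
The numerator is Q*f truncated at degree 3: P0 = a_0 = 5/6; P1 = a_1 + q1*a_0 = -15/8; P2 = a_2 + q1*a_1 + q2*a_0 = 171/200; P3 = a_3 + q1*a_2 + q2*a_1 + q3*a_0 = -333/4000.


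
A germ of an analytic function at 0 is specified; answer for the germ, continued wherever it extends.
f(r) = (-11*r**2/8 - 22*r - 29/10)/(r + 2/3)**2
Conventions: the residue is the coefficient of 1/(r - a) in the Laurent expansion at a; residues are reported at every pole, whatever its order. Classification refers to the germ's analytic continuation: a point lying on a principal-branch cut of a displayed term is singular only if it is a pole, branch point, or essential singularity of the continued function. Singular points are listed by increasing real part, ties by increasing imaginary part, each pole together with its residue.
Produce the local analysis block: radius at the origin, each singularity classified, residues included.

Denominator factor (r + 2/3)^2: pole of order 2 at -2/3, modulus 2/3.
The radius of convergence is the smallest modulus among the singular points: 2/3.
At the order-2 pole -2/3 set g(r) = (r - (-2/3))^2*f(r) = -11*r**2/8 - 22*r - 29/10.
Order-2 pole: residue = g'(a); g'(-2/3) = -121/6, so the residue is -121/6.

Radius of convergence at 0: 2/3.
At -2/3: a pole of order 2; residue -121/6.


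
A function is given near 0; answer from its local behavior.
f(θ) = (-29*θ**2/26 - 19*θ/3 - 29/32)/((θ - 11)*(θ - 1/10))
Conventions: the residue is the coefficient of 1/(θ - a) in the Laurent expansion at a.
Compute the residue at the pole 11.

At the order-1 pole 11 set g(θ) = (θ - (11))*f(θ) = (-29*θ**2/26 - 19*θ/3 - 29/32)/(θ - 1/10).
Simple pole: residue = g(a) at a = 11, which is -1282535/68016.

The residue is -1282535/68016.


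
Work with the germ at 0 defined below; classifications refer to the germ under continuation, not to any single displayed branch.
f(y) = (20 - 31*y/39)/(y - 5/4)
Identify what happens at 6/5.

The point is a regular point.

Denominator factors: y - 5/4 = -1/20 at y = 6/5 — none vanishes.
So the germ continues analytically to 6/5.


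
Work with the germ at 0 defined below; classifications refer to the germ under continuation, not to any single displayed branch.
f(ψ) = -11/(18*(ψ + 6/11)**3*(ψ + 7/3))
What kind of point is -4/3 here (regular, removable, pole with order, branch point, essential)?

Denominator factors: ψ + 6/11 = -26/33 at ψ = -4/3; ψ + 7/3 = 1 at ψ = -4/3 — none vanishes.
So the germ continues analytically to -4/3.

The point is a regular point.


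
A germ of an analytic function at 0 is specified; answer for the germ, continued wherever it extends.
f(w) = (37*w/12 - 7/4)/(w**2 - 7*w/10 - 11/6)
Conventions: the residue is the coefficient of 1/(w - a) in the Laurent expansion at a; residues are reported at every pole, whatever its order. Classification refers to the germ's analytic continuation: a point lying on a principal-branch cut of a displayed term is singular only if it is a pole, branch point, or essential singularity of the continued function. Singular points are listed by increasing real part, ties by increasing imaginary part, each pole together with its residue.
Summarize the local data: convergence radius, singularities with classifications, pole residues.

Radius of convergence at 0: -7/20 + (1/60)*sqrt(7041).
At 7/20 - (1/60)*sqrt(7041): a pole of order 1; residue 37/24 + (161/56328)*sqrt(7041).
At 7/20 + (1/60)*sqrt(7041): a pole of order 1; residue 37/24 - (161/56328)*sqrt(7041).

Denominator factor (w**2 - 7*w/10 - 11/6): discriminant 2347/300, real irrational roots 7/20 + (1/60)*sqrt(7041) and 7/20 - (1/60)*sqrt(7041); poles of order 1, moduli 7/20 + (1/60)*sqrt(7041) and -7/20 + (1/60)*sqrt(7041).
The radius of convergence is the smallest modulus among the singular points: -7/20 + (1/60)*sqrt(7041).
The factor w**2 - 7*w/10 - 11/6 splits as (w - a)(w - a') with a = 7/20 - (1/60)*sqrt(7041), a' = 7/20 + (1/60)*sqrt(7041). At the order-1 pole a set g(w) = (w - a)*f(w) = [37*w/12 - 7/4] / (w - a').
Simple pole: residue = g(a) at a = 7/20 - (1/60)*sqrt(7041), which is 37/24 + (161/56328)*sqrt(7041).
The factor w**2 - 7*w/10 - 11/6 splits as (w - a)(w - a') with a = 7/20 + (1/60)*sqrt(7041), a' = 7/20 - (1/60)*sqrt(7041). At the order-1 pole a set g(w) = (w - a)*f(w) = [37*w/12 - 7/4] / (w - a').
Simple pole: residue = g(a) at a = 7/20 + (1/60)*sqrt(7041), which is 37/24 - (161/56328)*sqrt(7041).
List the singular points by increasing real part (a conjugate pair: the negative imaginary part first).


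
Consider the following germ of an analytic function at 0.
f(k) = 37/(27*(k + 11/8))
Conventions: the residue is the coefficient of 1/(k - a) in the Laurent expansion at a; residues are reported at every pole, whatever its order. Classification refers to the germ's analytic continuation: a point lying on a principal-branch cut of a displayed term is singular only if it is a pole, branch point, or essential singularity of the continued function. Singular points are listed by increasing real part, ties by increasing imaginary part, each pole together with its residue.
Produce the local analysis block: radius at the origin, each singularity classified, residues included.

Denominator factor (k + 11/8): pole of order 1 at -11/8, modulus 11/8.
The radius of convergence is the smallest modulus among the singular points: 11/8.
At the order-1 pole -11/8 set g(k) = (k - (-11/8))*f(k) = 37/27.
Simple pole: residue = g(a) at a = -11/8, which is 37/27.

Radius of convergence at 0: 11/8.
At -11/8: a pole of order 1; residue 37/27.


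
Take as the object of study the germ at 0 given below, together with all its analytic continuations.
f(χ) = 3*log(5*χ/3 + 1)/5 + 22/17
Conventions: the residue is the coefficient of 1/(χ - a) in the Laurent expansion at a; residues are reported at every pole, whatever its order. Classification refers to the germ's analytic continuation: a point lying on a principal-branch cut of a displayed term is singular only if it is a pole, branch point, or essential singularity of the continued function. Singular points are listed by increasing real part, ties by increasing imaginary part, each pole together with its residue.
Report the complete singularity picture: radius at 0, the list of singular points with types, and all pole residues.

Branch term (3/5)*log(1 - χ/(-3/5)): its argument vanishes at χ = -3/5, a logarithmic branch point, modulus 3/5.
The radius of convergence is the smallest modulus among the singular points: 3/5.

Radius of convergence at 0: 3/5.
At -3/5: a logarithmic branch point.


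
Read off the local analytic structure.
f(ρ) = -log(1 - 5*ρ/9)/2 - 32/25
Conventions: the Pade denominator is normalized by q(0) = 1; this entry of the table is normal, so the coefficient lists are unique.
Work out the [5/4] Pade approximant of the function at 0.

The Pade approximant has numerator coefficients [-32/25, 301/162, -2695/2916, 8300/45927, -15875/1417176, 625/14880348]; denominator coefficients [1, -100/81, 125/243, -1250/15309, 3125/826686].

Taylor coefficients needed (expand at 0): a_0 = -32/25, a_1 = 5/18, a_2 = 25/324, a_3 = 125/4374, a_4 = 625/52488, a_5 = 625/118098, a_6 = 15625/6377292, a_7 = 78125/66961566, a_8 = 390625/688747536, a_9 = 1953125/6973568802.
Write the denominator as Q(ρ) = 1 + q1*ρ + q2*ρ^2 + q3*ρ^3 + q4*ρ^4. Requiring Q*f - P = O(ρ^10) with deg P <= 5 kills the coefficients of ρ^6..ρ^9 in Q*f:
  ρ^6: a_6 + q1*a_5 + q2*a_4 + q3*a_3 + q4*a_2 = 0, i.e. 15625/6377292 + (625/118098)*q1 + (625/52488)*q2 + (125/4374)*q3 + (25/324)*q4 = 0.
  ρ^7: a_7 + q1*a_6 + q2*a_5 + q3*a_4 + q4*a_3 = 0, i.e. 78125/66961566 + (15625/6377292)*q1 + (625/118098)*q2 + (625/52488)*q3 + (125/4374)*q4 = 0.
  ρ^8: a_8 + q1*a_7 + q2*a_6 + q3*a_5 + q4*a_4 = 0, i.e. 390625/688747536 + (78125/66961566)*q1 + (15625/6377292)*q2 + (625/118098)*q3 + (625/52488)*q4 = 0.
  ρ^9: a_9 + q1*a_8 + q2*a_7 + q3*a_6 + q4*a_5 = 0, i.e. 1953125/6973568802 + (390625/688747536)*q1 + (78125/66961566)*q2 + (15625/6377292)*q3 + (625/118098)*q4 = 0.
Solving this linear system: q1 = -100/81, q2 = 125/243, q3 = -1250/15309, q4 = 3125/826686.
The numerator is Q*f truncated at degree 5: P0 = a_0 = -32/25; P1 = a_1 + q1*a_0 = 301/162; P2 = a_2 + q1*a_1 + q2*a_0 = -2695/2916; P3 = a_3 + q1*a_2 + q2*a_1 + q3*a_0 = 8300/45927; P4 = a_4 + q1*a_3 + q2*a_2 + q3*a_1 + q4*a_0 = -15875/1417176; P5 = a_5 + q1*a_4 + q2*a_3 + q3*a_2 + q4*a_1 = 625/14880348.


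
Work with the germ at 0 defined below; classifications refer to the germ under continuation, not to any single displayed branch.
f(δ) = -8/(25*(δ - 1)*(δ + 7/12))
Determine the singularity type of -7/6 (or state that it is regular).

The point is a regular point.

Denominator factors: δ + 7/12 = -7/12 at δ = -7/6; δ - 1 = -13/6 at δ = -7/6 — none vanishes.
So the germ continues analytically to -7/6.


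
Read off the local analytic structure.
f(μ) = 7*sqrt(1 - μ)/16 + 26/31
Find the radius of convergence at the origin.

The radius of convergence is 1.

Branch term (7/16)*sqrt(1 - μ/(1)): its argument vanishes at μ = 1, a square-root branch point, modulus 1.
The radius of convergence is the smallest modulus among the singular points: 1.


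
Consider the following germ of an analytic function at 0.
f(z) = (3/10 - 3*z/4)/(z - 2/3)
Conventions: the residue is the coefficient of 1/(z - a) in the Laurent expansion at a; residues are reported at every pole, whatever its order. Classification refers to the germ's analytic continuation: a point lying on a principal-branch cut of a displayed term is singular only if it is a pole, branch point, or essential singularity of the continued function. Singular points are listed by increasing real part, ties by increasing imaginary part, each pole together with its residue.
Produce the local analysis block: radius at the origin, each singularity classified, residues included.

Radius of convergence at 0: 2/3.
At 2/3: a pole of order 1; residue -1/5.

Denominator factor (z - 2/3): pole of order 1 at 2/3, modulus 2/3.
The radius of convergence is the smallest modulus among the singular points: 2/3.
At the order-1 pole 2/3 set g(z) = (z - (2/3))*f(z) = 3/10 - 3*z/4.
Simple pole: residue = g(a) at a = 2/3, which is -1/5.


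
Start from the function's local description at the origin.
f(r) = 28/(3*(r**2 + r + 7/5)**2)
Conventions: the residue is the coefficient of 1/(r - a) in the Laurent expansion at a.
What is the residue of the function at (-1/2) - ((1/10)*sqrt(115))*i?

The factor r**2 + r + 7/5 splits as (r - a)(r - a') with a = (-1/2) - ((1/10)*sqrt(115))*i, a' = (-1/2) + ((1/10)*sqrt(115))*i. At the order-2 pole a set g(r) = (r - a)^2*f(r) = [28/3] / (r - a')^2.
Order-2 pole: residue = g'(a); g'((-1/2) - ((1/10)*sqrt(115))*i) = ((280/1587)*sqrt(115))*i, so the residue is ((280/1587)*sqrt(115))*i.

The residue is ((280/1587)*sqrt(115))*i.


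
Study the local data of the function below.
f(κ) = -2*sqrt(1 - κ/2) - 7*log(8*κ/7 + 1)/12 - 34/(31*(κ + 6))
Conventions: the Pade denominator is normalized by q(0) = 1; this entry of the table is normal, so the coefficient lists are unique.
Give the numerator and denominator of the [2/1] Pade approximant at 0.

The Pade approximant has numerator coefficients [-203/93, -49295/32876, 418159/1183536]; denominator coefficients [1, 431173/690396].

Taylor coefficients needed (expand at 0): a_0 = -203/93, a_1 = -38/279, a_2 = 41095/93744, a_3 = -2155865/7874496.
Write the denominator as Q(κ) = 1 + q1*κ. Requiring Q*f - P = O(κ^4) with deg P <= 2 kills the coefficients of κ^3..κ^3 in Q*f:
  κ^3: a_3 + q1*a_2 = 0, i.e. -2155865/7874496 + (41095/93744)*q1 = 0.
Solving this linear system: q1 = 431173/690396.
The numerator is Q*f truncated at degree 2: P0 = a_0 = -203/93; P1 = a_1 + q1*a_0 = -49295/32876; P2 = a_2 + q1*a_1 = 418159/1183536.


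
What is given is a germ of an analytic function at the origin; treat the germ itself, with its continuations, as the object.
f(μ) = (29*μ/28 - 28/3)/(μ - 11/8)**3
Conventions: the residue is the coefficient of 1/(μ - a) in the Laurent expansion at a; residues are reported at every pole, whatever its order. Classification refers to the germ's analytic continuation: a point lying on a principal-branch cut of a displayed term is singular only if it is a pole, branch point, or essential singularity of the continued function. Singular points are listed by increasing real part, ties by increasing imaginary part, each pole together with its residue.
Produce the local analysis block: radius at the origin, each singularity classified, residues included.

Radius of convergence at 0: 11/8.
At 11/8: a pole of order 3; residue 0.

Denominator factor (μ - 11/8)^3: pole of order 3 at 11/8, modulus 11/8.
The radius of convergence is the smallest modulus among the singular points: 11/8.
At the order-3 pole 11/8 set g(μ) = (μ - (11/8))^3*f(μ) = 29*μ/28 - 28/3.
Order-3 pole: residue = g''(a)/2; g''(11/8) = 0, so the residue is 0.


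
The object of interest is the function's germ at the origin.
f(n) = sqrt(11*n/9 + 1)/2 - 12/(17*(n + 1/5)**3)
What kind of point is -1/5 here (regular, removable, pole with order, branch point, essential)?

The denominator factor n + 1/5 vanishes at -1/5 and appears to the power 3; the numerator there equals -12/17, nonzero, and no other factor vanishes.
The branch terms are analytic at this point.
Hence a pole whose order is the multiplicity, 3.

The point is a pole of order 3.


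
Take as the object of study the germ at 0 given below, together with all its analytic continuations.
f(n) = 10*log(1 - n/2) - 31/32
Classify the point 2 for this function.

The term (10)*log(1 - n/(2)) has argument 1 - 2/(2) = 0 at 2: a logarithmic (infinitely-sheeted) branch point; the remaining terms are analytic or single-valued there.

The point is a logarithmic branch point.


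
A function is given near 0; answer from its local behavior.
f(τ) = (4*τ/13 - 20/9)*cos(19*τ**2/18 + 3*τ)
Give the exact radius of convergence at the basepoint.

The radius of convergence is infinite.

The factor cos(19*τ**2/18 + 3*τ) is entire and contributes no finite singular point.
The polynomial part has no poles.
No finite singular points: the Taylor series at 0 converges everywhere.


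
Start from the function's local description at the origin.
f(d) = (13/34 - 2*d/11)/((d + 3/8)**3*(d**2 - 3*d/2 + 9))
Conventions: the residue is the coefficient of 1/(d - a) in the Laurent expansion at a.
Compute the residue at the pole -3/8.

The residue is -11002880/1658641941.

At the order-3 pole -3/8 set g(d) = (d - (-3/8))^3*f(d) = (13/34 - 2*d/11)/(d**2 - 3*d/2 + 9).
Order-3 pole: residue = g''(a)/2; g''(-3/8) = -22005760/1658641941, so the residue is -11002880/1658641941.


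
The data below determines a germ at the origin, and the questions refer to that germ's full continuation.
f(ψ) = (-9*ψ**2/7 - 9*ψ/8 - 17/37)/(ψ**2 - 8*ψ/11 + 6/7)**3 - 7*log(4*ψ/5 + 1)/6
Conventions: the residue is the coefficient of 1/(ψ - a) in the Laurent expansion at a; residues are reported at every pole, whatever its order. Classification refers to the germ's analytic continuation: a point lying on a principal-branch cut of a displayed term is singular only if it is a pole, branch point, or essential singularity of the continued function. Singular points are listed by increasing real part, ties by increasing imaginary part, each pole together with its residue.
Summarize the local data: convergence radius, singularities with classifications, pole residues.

Radius of convergence at 0: (1/7)*sqrt(42).
At -5/4: a logarithmic branch point.
At (4/11) - ((1/77)*sqrt(4298))*i: a pole of order 3; residue -((2363748189/274067044096)*sqrt(4298))*i.
At (4/11) + ((1/77)*sqrt(4298))*i: a pole of order 3; residue ((2363748189/274067044096)*sqrt(4298))*i.

Denominator factor (ψ**2 - 8*ψ/11 + 6/7)^3: discriminant -2456/847, complex-conjugate roots (4/11) + ((1/77)*sqrt(4298))*i and (4/11) - ((1/77)*sqrt(4298))*i; poles of order 3, moduli (1/7)*sqrt(42) and (1/7)*sqrt(42).
Branch term (-7/6)*log(1 - ψ/(-5/4)): its argument vanishes at ψ = -5/4, a logarithmic branch point, modulus 5/4.
The radius of convergence is the smallest modulus among the singular points: (1/7)*sqrt(42).
The branch term is analytic at (4/11) - ((1/77)*sqrt(4298))*i and contributes nothing to the residue; only the rational part matters.
The factor ψ**2 - 8*ψ/11 + 6/7 splits as (ψ - a)(ψ - a') with a = (4/11) - ((1/77)*sqrt(4298))*i, a' = (4/11) + ((1/77)*sqrt(4298))*i. At the order-3 pole a set g(ψ) = (ψ - a)^3*(rational part) = [-9*ψ**2/7 - 9*ψ/8 - 17/37] / (ψ - a')^3.
Order-3 pole: residue = g''(a)/2; g''((4/11) - ((1/77)*sqrt(4298))*i) = -((2363748189/137033522048)*sqrt(4298))*i, so the residue is -((2363748189/274067044096)*sqrt(4298))*i.
The branch term is analytic at (4/11) + ((1/77)*sqrt(4298))*i and contributes nothing to the residue; only the rational part matters.
The factor ψ**2 - 8*ψ/11 + 6/7 splits as (ψ - a)(ψ - a') with a = (4/11) + ((1/77)*sqrt(4298))*i, a' = (4/11) - ((1/77)*sqrt(4298))*i. At the order-3 pole a set g(ψ) = (ψ - a)^3*(rational part) = [-9*ψ**2/7 - 9*ψ/8 - 17/37] / (ψ - a')^3.
Order-3 pole: residue = g''(a)/2; g''((4/11) + ((1/77)*sqrt(4298))*i) = ((2363748189/137033522048)*sqrt(4298))*i, so the residue is ((2363748189/274067044096)*sqrt(4298))*i.
List the singular points by increasing real part (a conjugate pair: the negative imaginary part first).
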